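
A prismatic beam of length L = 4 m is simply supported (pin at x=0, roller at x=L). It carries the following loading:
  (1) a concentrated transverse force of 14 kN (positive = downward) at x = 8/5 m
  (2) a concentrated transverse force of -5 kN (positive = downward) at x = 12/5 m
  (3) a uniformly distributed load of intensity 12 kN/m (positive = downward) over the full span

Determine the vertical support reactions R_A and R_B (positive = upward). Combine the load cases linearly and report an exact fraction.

R_A = 152/5 kN, R_B = 133/5 kN

Load 1 — point force P=14 kN at a=8/5 m (b=L-a=12/5):
  R_A = Pb/L = 14·(12/5)/4 = 42/5 kN
  R_B = Pa/L = 14·(8/5)/4 = 28/5 kN
Load 2 — point force P=-5 kN at a=12/5 m (b=L-a=8/5):
  R_A = Pb/L = (-5)·(8/5)/4 = -2 kN
  R_B = Pa/L = (-5)·(12/5)/4 = -3 kN
Load 3 — uniform load w=12 kN/m over full span:
  R_A = wL/2 = 12·4/2 = 24 kN
  R_B = wL/2 = 12·4/2 = 24 kN
Superposition: R_A = 152/5 kN, R_B = 133/5 kN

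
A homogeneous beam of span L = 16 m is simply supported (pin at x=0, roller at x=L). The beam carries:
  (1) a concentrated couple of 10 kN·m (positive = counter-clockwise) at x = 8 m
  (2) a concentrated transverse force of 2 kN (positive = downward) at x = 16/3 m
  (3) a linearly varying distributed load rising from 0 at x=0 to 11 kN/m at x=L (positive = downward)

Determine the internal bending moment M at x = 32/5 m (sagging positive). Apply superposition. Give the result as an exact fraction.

Load 1 — applied couple M₀=10 kN·m at a=8 m (b=L-a=8):
  M_1 = M₀x/L  [x≤a] = 10·(32/5)/16 = 4 kN·m
Load 2 — point force P=2 kN at a=16/3 m (b=L-a=32/3):
  M_2 = Pa(L-x)/L  [x>a] = 2·(16/3)·(16-(32/5))/16 = 32/5 kN·m
Load 3 — triangular load w₀=11 kN/m (0→w₀ over full span):
  M_3 = w₀Lx/6 - w₀x³/(6L) = 11·16·(32/5)/6 - 11·(32/5)³/(6·16) = 19712/125 kN·m
Superposition: M = Σ M_i = 21012/125 kN·m ≈ 168.096000 kN·m

M(32/5) = 21012/125 kN·m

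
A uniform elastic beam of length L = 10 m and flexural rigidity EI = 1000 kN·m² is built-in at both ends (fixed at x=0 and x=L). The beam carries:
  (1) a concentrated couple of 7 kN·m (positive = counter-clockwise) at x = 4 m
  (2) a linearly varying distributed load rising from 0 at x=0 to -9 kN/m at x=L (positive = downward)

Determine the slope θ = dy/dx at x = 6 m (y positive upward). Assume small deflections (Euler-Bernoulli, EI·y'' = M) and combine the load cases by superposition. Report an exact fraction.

θ(6) = -239/15625 rad

Load 1 — applied couple M₀=7 kN·m at a=4 m (b=L-a=6):
  θ_1 = (R_Ax²/2 - M_Ax - M₀(x-a))/EI  [x>a] with R_A=126/125, M_A=21/25 = ((126/125)·6²/2 - (21/25)·6 - 7·(6-4))/1000 = -14/15625 rad
Load 2 — triangular load w₀=-9 kN/m (0→w₀ over full span):
  θ_2 = -w₀(2x(L-x)(L-2x)(x+2L)+x²(L-x)²)/(120LEI) = -(-9)·(2·6·(10-6)·(10-2·6)·(6+2·10)+6²·(10-6)²)/(120·10·1000) = -9/625 rad
Superposition: θ = Σ θ_i = -239/15625 rad ≈ -0.015296 rad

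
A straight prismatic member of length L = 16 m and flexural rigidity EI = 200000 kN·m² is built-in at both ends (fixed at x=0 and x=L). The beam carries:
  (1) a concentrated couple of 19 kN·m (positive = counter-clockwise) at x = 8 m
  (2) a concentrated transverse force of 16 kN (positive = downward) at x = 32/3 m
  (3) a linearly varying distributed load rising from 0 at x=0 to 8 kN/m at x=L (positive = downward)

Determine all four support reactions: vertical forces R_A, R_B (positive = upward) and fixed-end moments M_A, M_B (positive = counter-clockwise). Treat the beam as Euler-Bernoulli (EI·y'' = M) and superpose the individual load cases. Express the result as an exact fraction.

Load 1 — applied couple M₀=19 kN·m at a=8 m (b=L-a=8):
  R_A = 6M₀ab/L³ = 6·19·8·8/16³ = 57/32 kN
  M_A = M₀b(2a-b)/L² = 19·8·(2·8-8)/16² = 19/4 kN·m
  R_B = -6M₀ab/L³ = -6·19·8·8/16³ = -57/32 kN
  M_B = M₀a(2b-a)/L² = 19·8·(2·8-8)/16² = 19/4 kN·m
Load 2 — point force P=16 kN at a=32/3 m (b=L-a=16/3):
  R_A = Pb²(3a+b)/L³ = 16·(16/3)²·(3·(32/3)+(16/3))/16³ = 112/27 kN
  M_A = Pab²/L² = 16·(32/3)·(16/3)²/16² = 512/27 kN·m
  R_B = Pa²(a+3b)/L³ = 16·(32/3)²·((32/3)+3·(16/3))/16³ = 320/27 kN
  M_B = -Pa²b/L² = -16·(32/3)²·(16/3)/16² = -1024/27 kN·m
Load 3 — triangular load w₀=8 kN/m (0→w₀ over full span):
  R_A = 3w₀L/20 = 3·8·16/20 = 96/5 kN
  M_A = w₀L²/30 = 8·16²/30 = 1024/15 kN·m
  R_B = 7w₀L/20 = 7·8·16/20 = 224/5 kN
  M_B = -w₀L²/20 = -8·16²/20 = -512/5 kN·m
Superposition: R_A = 108559/4320 kN, M_A = 49669/540 kN·m, R_B = 237041/4320 kN, M_B = -73211/540 kN·m

R_A = 108559/4320 kN, M_A = 49669/540 kN·m, R_B = 237041/4320 kN, M_B = -73211/540 kN·m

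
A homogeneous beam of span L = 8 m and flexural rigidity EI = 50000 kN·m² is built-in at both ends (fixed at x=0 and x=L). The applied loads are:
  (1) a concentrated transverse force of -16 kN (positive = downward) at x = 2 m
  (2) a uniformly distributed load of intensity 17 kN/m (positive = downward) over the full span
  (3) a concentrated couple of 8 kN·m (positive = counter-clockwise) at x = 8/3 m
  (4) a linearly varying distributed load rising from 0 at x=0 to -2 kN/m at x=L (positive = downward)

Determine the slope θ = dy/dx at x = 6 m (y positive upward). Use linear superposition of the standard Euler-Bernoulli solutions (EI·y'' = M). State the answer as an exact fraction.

Load 1 — point force P=-16 kN at a=2 m (b=L-a=6):
  θ_1 = Pa²(L-x)(2bL-(3b+a)(L-x))/(2L³EI)  [x>a] = (-16)·2²·(8-6)·(2·6·8-(3·6+2)·(8-6))/(2·8³·50000) = -7/50000 rad
Load 2 — uniform load w=17 kN/m over full span:
  θ_2 = -wx(L-x)(L-2x)/(12EI) = -17·6·(8-6)·(8-2·6)/(12·50000) = 17/12500 rad
Load 3 — applied couple M₀=8 kN·m at a=8/3 m (b=L-a=16/3):
  θ_3 = (R_Ax²/2 - M_Ax - M₀(x-a))/EI  [x>a] with R_A=4/3, M_A=0 = ((4/3)·6²/2 - 0·6 - 8·(6-(8/3)))/50000 = -1/18750 rad
Load 4 — triangular load w₀=-2 kN/m (0→w₀ over full span):
  θ_4 = -w₀(2x(L-x)(L-2x)(x+2L)+x²(L-x)²)/(120LEI) = -(-2)·(2·6·(8-6)·(8-2·6)·(6+2·8)+6²·(8-6)²)/(120·8·50000) = -41/500000 rad
Superposition: θ = Σ θ_i = 1627/1500000 rad ≈ 0.001085 rad

θ(6) = 1627/1500000 rad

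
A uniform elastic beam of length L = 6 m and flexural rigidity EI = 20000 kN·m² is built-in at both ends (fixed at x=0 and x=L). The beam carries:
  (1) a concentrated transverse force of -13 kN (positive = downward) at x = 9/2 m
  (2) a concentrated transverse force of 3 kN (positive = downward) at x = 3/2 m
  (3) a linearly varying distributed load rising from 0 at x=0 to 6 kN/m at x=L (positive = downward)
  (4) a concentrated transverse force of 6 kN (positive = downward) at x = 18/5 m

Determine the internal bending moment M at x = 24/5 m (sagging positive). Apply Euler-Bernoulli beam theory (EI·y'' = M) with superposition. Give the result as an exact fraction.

Load 1 — point force P=-13 kN at a=9/2 m (b=L-a=3/2):
  M_1 = Pa²(a+3b)(L-x)/L³ - Pa²b/L²  [x>a] = (-13)·(9/2)²·((9/2)+3·(3/2))·(6-(24/5))/6³ - (-13)·(9/2)²·(3/2)/6² = -351/160 kN·m
Load 2 — point force P=3 kN at a=3/2 m (b=L-a=9/2):
  M_2 = Pa²(a+3b)(L-x)/L³ - Pa²b/L²  [x>a] = 3·(3/2)²·((3/2)+3·(9/2))·(6-(24/5))/6³ - 3·(3/2)²·(9/2)/6² = -9/32 kN·m
Load 3 — triangular load w₀=6 kN/m (0→w₀ over full span):
  M_3 = 3w₀Lx/20 - w₀L²/30 - w₀x³/(6L) = 3·6·6·(24/5)/20 - 6·6²/30 - 6·(24/5)³/(6·6) = 36/125 kN·m
Load 4 — point force P=6 kN at a=18/5 m (b=L-a=12/5):
  M_4 = Pa²(a+3b)(L-x)/L³ - Pa²b/L²  [x>a] = 6·(18/5)²·((18/5)+3·(12/5))·(6-(24/5))/6³ - 6·(18/5)²·(12/5)/6² = -324/625 kN·m
Superposition: M = Σ M_i = -13527/5000 kN·m ≈ -2.705400 kN·m

M(24/5) = -13527/5000 kN·m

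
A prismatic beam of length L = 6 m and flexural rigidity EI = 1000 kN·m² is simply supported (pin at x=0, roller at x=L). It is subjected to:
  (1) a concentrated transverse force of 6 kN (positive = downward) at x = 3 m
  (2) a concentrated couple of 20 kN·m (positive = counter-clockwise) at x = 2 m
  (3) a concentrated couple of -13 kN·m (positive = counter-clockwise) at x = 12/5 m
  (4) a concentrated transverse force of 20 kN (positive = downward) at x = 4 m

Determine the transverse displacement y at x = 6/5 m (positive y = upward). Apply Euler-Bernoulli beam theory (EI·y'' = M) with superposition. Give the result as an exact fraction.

y(6/5) = -18373/375000 m

Load 1 — point force P=6 kN at a=3 m (b=L-a=3):
  y_1 = -Pbx(L²-b²-x²)/(6LEI)  [x≤a] = -6·3·(6/5)·(6²-3²-(6/5)²)/(6·6·1000) = -1917/125000 m
Load 2 — applied couple M₀=20 kN·m at a=2 m (b=L-a=4):
  y_2 = (M₀x³/(6L)+C₁x)/EI  [x≤a] with C₁=M₀(3b²-L²)/(6L)=20/3 = (20·(6/5)³/(6·6)+(20/3)·(6/5))/1000 = 28/3125 m
Load 3 — applied couple M₀=-13 kN·m at a=12/5 m (b=L-a=18/5):
  y_3 = (M₀x³/(6L)+C₁x)/EI  [x≤a] with C₁=M₀(3b²-L²)/(6L)=-26/25 = ((-13)·(6/5)³/(6·6)+(-26/25)·(6/5))/1000 = -117/62500 m
Load 4 — point force P=20 kN at a=4 m (b=L-a=2):
  y_4 = -Pbx(L²-b²-x²)/(6LEI)  [x≤a] = -20·2·(6/5)·(6²-2²-(6/5)²)/(6·6·1000) = -382/9375 m
Superposition: y = Σ y_i = -18373/375000 m ≈ -0.048995 m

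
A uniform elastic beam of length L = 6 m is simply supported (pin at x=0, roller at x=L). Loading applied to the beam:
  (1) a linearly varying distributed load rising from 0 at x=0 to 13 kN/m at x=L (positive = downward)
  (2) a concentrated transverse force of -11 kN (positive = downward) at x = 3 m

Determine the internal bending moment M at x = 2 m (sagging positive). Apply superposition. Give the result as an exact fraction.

M(2) = 109/9 kN·m

Load 1 — triangular load w₀=13 kN/m (0→w₀ over full span):
  M_1 = w₀Lx/6 - w₀x³/(6L) = 13·6·2/6 - 13·2³/(6·6) = 208/9 kN·m
Load 2 — point force P=-11 kN at a=3 m (b=L-a=3):
  M_2 = Pbx/L  [x≤a] = (-11)·3·2/6 = -11 kN·m
Superposition: M = Σ M_i = 109/9 kN·m ≈ 12.111111 kN·m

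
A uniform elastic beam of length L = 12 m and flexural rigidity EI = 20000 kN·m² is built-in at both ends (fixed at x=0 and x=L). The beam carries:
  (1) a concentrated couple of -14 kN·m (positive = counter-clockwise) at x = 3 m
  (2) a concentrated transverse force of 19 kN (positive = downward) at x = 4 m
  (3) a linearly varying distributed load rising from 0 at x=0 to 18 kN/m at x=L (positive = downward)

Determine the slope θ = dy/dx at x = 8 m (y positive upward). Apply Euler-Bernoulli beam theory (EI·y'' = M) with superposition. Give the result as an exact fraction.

Load 1 — applied couple M₀=-14 kN·m at a=3 m (b=L-a=9):
  θ_1 = (R_Ax²/2 - M_Ax - M₀(x-a))/EI  [x>a] with R_A=-21/16, M_A=21/8 = ((-21/16)·8²/2 - (21/8)·8 - (-14)·(8-3))/20000 = 7/20000 rad
Load 2 — point force P=19 kN at a=4 m (b=L-a=8):
  θ_2 = Pa²(L-x)(2bL-(3b+a)(L-x))/(2L³EI)  [x>a] = 19·4²·(12-8)·(2·8·12-(3·8+4)·(12-8))/(2·12³·20000) = 19/13500 rad
Load 3 — triangular load w₀=18 kN/m (0→w₀ over full span):
  θ_3 = -w₀(2x(L-x)(L-2x)(x+2L)+x²(L-x)²)/(120LEI) = -18·(2·8·(12-8)·(12-2·8)·(8+2·12)+8²·(12-8)²)/(120·12·20000) = 14/3125 rad
Superposition: θ = Σ θ_i = 16841/2700000 rad ≈ 0.006237 rad

θ(8) = 16841/2700000 rad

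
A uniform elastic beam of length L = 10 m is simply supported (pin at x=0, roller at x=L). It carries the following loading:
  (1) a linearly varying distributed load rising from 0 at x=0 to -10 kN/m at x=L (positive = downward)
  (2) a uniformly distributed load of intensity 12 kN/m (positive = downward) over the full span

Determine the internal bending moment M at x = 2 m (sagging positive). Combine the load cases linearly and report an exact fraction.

Load 1 — triangular load w₀=-10 kN/m (0→w₀ over full span):
  M_1 = w₀Lx/6 - w₀x³/(6L) = (-10)·10·2/6 - (-10)·2³/(6·10) = -32 kN·m
Load 2 — uniform load w=12 kN/m over full span:
  M_2 = wx(L-x)/2 = 12·2·(10-2)/2 = 96 kN·m
Superposition: M = Σ M_i = 64 kN·m ≈ 64.000000 kN·m

M(2) = 64 kN·m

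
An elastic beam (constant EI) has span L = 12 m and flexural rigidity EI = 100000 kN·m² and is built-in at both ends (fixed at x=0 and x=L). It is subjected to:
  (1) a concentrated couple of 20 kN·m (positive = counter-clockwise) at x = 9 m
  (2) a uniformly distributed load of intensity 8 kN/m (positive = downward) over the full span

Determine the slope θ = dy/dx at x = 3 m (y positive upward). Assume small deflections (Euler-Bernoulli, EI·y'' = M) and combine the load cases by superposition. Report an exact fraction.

Load 1 — applied couple M₀=20 kN·m at a=9 m (b=L-a=3):
  θ_1 = (R_Ax²/2 - M_Ax)/EI  [x≤a] with R_A=15/8, M_A=25/4 = ((15/8)·3²/2 - (25/4)·3)/100000 = -33/320000 rad
Load 2 — uniform load w=8 kN/m over full span:
  θ_2 = -wx(L-x)(L-2x)/(12EI) = -8·3·(12-3)·(12-2·3)/(12·100000) = -27/25000 rad
Superposition: θ = Σ θ_i = -1893/1600000 rad ≈ -0.001183 rad

θ(3) = -1893/1600000 rad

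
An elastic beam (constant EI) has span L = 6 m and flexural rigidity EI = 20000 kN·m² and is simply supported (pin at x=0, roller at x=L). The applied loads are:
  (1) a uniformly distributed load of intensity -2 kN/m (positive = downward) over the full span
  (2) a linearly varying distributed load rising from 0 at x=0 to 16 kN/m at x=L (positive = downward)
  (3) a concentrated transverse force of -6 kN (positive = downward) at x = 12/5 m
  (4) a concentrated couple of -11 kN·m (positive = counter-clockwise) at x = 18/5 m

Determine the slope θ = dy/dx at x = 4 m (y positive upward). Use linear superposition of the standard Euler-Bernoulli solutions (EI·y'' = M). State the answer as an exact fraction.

Load 1 — uniform load w=-2 kN/m over full span:
  θ_1 = -w(L³-6Lx²+4x³)/(24EI) = -(-2)·(6³-6·6·4²+4·4³)/(24·20000) = -13/30000 rad
Load 2 — triangular load w₀=16 kN/m (0→w₀ over full span):
  θ_2 = -w₀(7L⁴-30L²x²+15x⁴)/(360LEI) = -16·(7·6⁴-30·6²·4²+15·4⁴)/(360·6·20000) = 91/56250 rad
Load 3 — point force P=-6 kN at a=12/5 m (b=L-a=18/5):
  θ_3 = -Pa(2L²-6Lx+3x²+a²)/(6LEI)  [x>a] = -(-6)·(12/5)·(2·6²-6·6·4+3·4²+(12/5)²)/(6·6·20000) = -57/156250 rad
Load 4 — applied couple M₀=-11 kN·m at a=18/5 m (b=L-a=12/5):
  θ_4 = (M₀x²/(2L)-M₀(x-a)+C₁)/EI  [x>a] with C₁=M₀(3b²-L²)/(6L)=143/25 = ((-11)·4²/(2·6)-(-11)·(4-(18/5))+(143/25))/20000 = -341/1500000 rad
Superposition: θ = Σ θ_i = 13327/22500000 rad ≈ 0.000592 rad

θ(4) = 13327/22500000 rad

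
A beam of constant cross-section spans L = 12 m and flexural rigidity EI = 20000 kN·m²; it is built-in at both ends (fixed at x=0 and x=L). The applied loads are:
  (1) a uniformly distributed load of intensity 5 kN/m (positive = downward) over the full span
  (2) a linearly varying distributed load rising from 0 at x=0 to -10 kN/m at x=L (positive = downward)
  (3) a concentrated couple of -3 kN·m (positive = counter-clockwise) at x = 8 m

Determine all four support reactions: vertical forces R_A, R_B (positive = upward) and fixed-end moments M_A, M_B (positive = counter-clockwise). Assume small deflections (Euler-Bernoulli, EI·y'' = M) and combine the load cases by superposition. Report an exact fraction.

R_A = 35/3 kN, M_A = 11 kN·m, R_B = -35/3 kN, M_B = 12 kN·m

Load 1 — uniform load w=5 kN/m over full span:
  R_A = wL/2 = 5·12/2 = 30 kN
  M_A = wL²/12 = 5·12²/12 = 60 kN·m
  R_B = wL/2 = 5·12/2 = 30 kN
  M_B = -wL²/12 = -5·12²/12 = -60 kN·m
Load 2 — triangular load w₀=-10 kN/m (0→w₀ over full span):
  R_A = 3w₀L/20 = 3·(-10)·12/20 = -18 kN
  M_A = w₀L²/30 = (-10)·12²/30 = -48 kN·m
  R_B = 7w₀L/20 = 7·(-10)·12/20 = -42 kN
  M_B = -w₀L²/20 = -(-10)·12²/20 = 72 kN·m
Load 3 — applied couple M₀=-3 kN·m at a=8 m (b=L-a=4):
  R_A = 6M₀ab/L³ = 6·(-3)·8·4/12³ = -1/3 kN
  M_A = M₀b(2a-b)/L² = (-3)·4·(2·8-4)/12² = -1 kN·m
  R_B = -6M₀ab/L³ = -6·(-3)·8·4/12³ = 1/3 kN
  M_B = M₀a(2b-a)/L² = (-3)·8·(2·4-8)/12² = 0 kN·m
Superposition: R_A = 35/3 kN, M_A = 11 kN·m, R_B = -35/3 kN, M_B = 12 kN·m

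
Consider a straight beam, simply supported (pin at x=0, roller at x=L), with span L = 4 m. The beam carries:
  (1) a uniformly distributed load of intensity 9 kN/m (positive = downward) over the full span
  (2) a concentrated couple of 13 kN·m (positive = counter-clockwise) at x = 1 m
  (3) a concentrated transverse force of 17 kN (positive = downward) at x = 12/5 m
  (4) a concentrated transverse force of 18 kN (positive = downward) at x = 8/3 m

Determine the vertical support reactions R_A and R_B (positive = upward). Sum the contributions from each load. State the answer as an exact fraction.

Load 1 — uniform load w=9 kN/m over full span:
  R_A = wL/2 = 9·4/2 = 18 kN
  R_B = wL/2 = 9·4/2 = 18 kN
Load 2 — applied couple M₀=13 kN·m at a=1 m (b=L-a=3):
  R_A = M₀/L = 13/4 kN
  R_B = -M₀/L = -13/4 kN
Load 3 — point force P=17 kN at a=12/5 m (b=L-a=8/5):
  R_A = Pb/L = 17·(8/5)/4 = 34/5 kN
  R_B = Pa/L = 17·(12/5)/4 = 51/5 kN
Load 4 — point force P=18 kN at a=8/3 m (b=L-a=4/3):
  R_A = Pb/L = 18·(4/3)/4 = 6 kN
  R_B = Pa/L = 18·(8/3)/4 = 12 kN
Superposition: R_A = 681/20 kN, R_B = 739/20 kN

R_A = 681/20 kN, R_B = 739/20 kN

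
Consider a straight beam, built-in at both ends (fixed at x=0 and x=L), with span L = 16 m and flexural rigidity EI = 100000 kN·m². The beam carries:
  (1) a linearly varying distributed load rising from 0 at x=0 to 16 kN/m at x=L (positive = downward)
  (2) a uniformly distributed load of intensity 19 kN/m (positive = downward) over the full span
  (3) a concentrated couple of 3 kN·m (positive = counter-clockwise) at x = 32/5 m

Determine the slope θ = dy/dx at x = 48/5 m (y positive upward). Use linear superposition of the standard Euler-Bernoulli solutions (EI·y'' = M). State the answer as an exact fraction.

θ(48/5) = 8116/1953125 rad

Load 1 — triangular load w₀=16 kN/m (0→w₀ over full span):
  θ_1 = -w₀(2x(L-x)(L-2x)(x+2L)+x²(L-x)²)/(120LEI) = -16·(2·(48/5)·(16-(48/5))·(16-2·(48/5))·((48/5)+2·16)+(48/5)²·(16-(48/5))²)/(120·16·100000) = 2048/1953125 rad
Load 2 — uniform load w=19 kN/m over full span:
  θ_2 = -wx(L-x)(L-2x)/(12EI) = -19·(48/5)·(16-(48/5))·(16-2·(48/5))/(12·100000) = 1216/390625 rad
Load 3 — applied couple M₀=3 kN·m at a=32/5 m (b=L-a=48/5):
  θ_3 = (R_Ax²/2 - M_Ax - M₀(x-a))/EI  [x>a] with R_A=27/100, M_A=9/25 = ((27/100)·(48/5)²/2 - (9/25)·(48/5) - 3·((48/5)-(32/5)))/100000 = -12/1953125 rad
Superposition: θ = Σ θ_i = 8116/1953125 rad ≈ 0.004155 rad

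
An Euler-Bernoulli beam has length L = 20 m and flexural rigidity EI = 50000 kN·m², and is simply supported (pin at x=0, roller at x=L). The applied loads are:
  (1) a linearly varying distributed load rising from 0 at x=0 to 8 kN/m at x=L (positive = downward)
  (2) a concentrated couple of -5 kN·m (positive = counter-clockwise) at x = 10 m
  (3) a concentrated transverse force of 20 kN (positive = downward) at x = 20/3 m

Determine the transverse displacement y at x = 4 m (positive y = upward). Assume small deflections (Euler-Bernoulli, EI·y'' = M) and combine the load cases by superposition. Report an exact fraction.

Load 1 — triangular load w₀=8 kN/m (0→w₀ over full span):
  y_1 = -w₀x(7L⁴-10L²x²+3x⁴)/(360LEI) = -8·4·(7·20⁴-10·20²·4²+3·4⁴)/(360·20·50000) = -22016/234375 m
Load 2 — applied couple M₀=-5 kN·m at a=10 m (b=L-a=10):
  y_2 = (M₀x³/(6L)+C₁x)/EI  [x≤a] with C₁=M₀(3b²-L²)/(6L)=25/6 = ((-5)·4³/(6·20)+(25/6)·4)/50000 = 7/25000 m
Load 3 — point force P=20 kN at a=20/3 m (b=L-a=40/3):
  y_3 = -Pbx(L²-b²-x²)/(6LEI)  [x≤a] = -20·(40/3)·4·(20²-(40/3)²-4²)/(6·20·50000) = -1856/50625 m
Superposition: y = Σ y_i = -6597281/50625000 m ≈ -0.130317 m

y(4) = -6597281/50625000 m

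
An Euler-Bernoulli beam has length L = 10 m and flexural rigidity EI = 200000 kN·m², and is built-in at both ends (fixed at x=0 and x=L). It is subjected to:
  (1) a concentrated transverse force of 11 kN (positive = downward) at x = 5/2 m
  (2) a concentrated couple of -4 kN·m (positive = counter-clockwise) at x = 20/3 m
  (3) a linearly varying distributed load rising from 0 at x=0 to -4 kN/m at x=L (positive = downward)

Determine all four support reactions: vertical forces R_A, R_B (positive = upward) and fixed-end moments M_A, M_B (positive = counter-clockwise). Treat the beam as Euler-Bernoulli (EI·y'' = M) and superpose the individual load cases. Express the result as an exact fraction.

Load 1 — point force P=11 kN at a=5/2 m (b=L-a=15/2):
  R_A = Pb²(3a+b)/L³ = 11·(15/2)²·(3·(5/2)+(15/2))/10³ = 297/32 kN
  M_A = Pab²/L² = 11·(5/2)·(15/2)²/10² = 495/32 kN·m
  R_B = Pa²(a+3b)/L³ = 11·(5/2)²·((5/2)+3·(15/2))/10³ = 55/32 kN
  M_B = -Pa²b/L² = -11·(5/2)²·(15/2)/10² = -165/32 kN·m
Load 2 — applied couple M₀=-4 kN·m at a=20/3 m (b=L-a=10/3):
  R_A = 6M₀ab/L³ = 6·(-4)·(20/3)·(10/3)/10³ = -8/15 kN
  M_A = M₀b(2a-b)/L² = (-4)·(10/3)·(2·(20/3)-(10/3))/10² = -4/3 kN·m
  R_B = -6M₀ab/L³ = -6·(-4)·(20/3)·(10/3)/10³ = 8/15 kN
  M_B = M₀a(2b-a)/L² = (-4)·(20/3)·(2·(10/3)-(20/3))/10² = 0 kN·m
Load 3 — triangular load w₀=-4 kN/m (0→w₀ over full span):
  R_A = 3w₀L/20 = 3·(-4)·10/20 = -6 kN
  M_A = w₀L²/30 = (-4)·10²/30 = -40/3 kN·m
  R_B = 7w₀L/20 = 7·(-4)·10/20 = -14 kN
  M_B = -w₀L²/20 = -(-4)·10²/20 = 20 kN·m
Superposition: R_A = 1319/480 kN, M_A = 77/96 kN·m, R_B = -5639/480 kN, M_B = 475/32 kN·m

R_A = 1319/480 kN, M_A = 77/96 kN·m, R_B = -5639/480 kN, M_B = 475/32 kN·m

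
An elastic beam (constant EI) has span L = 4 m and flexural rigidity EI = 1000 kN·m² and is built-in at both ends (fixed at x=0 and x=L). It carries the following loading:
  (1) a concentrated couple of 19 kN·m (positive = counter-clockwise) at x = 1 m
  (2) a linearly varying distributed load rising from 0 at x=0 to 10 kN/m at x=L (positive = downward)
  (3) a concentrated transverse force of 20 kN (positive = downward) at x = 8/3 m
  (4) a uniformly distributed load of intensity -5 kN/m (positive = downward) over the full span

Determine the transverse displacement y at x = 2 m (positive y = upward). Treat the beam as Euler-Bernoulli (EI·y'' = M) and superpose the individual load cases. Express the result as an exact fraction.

Load 1 — applied couple M₀=19 kN·m at a=1 m (b=L-a=3):
  y_1 = (R_Ax³/6 - M_Ax²/2 - M₀(x-a)²/2)/EI  [x>a] with R_A=171/32, M_A=-57/16 = ((171/32)·2³/6 - (-57/16)·2²/2 - 19·(2-1)²/2)/1000 = 19/4000 m
Load 2 — triangular load w₀=10 kN/m (0→w₀ over full span):
  y_2 = -w₀x²(L-x)²(x+2L)/(120LEI) = -10·2²·(4-2)²·(2+2·4)/(120·4·1000) = -1/300 m
Load 3 — point force P=20 kN at a=8/3 m (b=L-a=4/3):
  y_3 = -Pb²x²(3aL-(3a+b)x)/(6L³EI)  [x≤a] = -20·(4/3)²·2²·(3·(8/3)·4-(3·(8/3)+(4/3))·2)/(6·4³·1000) = -2/405 m
Load 4 — uniform load w=-5 kN/m over full span:
  y_4 = -wx²(L-x)²/(24EI) = -(-5)·2²·(4-2)²/(24·1000) = 1/300 m
Superposition: y = Σ y_i = -61/324000 m ≈ -0.000188 m

y(2) = -61/324000 m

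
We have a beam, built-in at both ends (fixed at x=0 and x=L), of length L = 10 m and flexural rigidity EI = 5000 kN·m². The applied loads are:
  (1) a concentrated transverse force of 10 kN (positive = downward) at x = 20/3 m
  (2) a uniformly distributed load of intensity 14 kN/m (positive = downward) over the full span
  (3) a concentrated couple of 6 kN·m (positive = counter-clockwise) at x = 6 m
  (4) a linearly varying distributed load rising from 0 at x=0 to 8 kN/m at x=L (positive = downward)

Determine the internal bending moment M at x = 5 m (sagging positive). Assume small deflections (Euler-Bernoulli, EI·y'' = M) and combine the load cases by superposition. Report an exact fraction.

M(5) = 3733/45 kN·m

Load 1 — point force P=10 kN at a=20/3 m (b=L-a=10/3):
  M_1 = Pb²(3a+b)x/L³ - Pab²/L²  [x≤a] = 10·(10/3)²·(3·(20/3)+(10/3))·5/10³ - 10·(20/3)·(10/3)²/10² = 50/9 kN·m
Load 2 — uniform load w=14 kN/m over full span:
  M_2 = wLx/2 - wL²/12 - wx²/2 = 14·10·5/2 - 14·10²/12 - 14·5²/2 = 175/3 kN·m
Load 3 — applied couple M₀=6 kN·m at a=6 m (b=L-a=4):
  M_3 = R_Ax - M_A  [x≤a] with R_A=108/125, M_A=48/25 = (108/125)·5 - (48/25) = 12/5 kN·m
Load 4 — triangular load w₀=8 kN/m (0→w₀ over full span):
  M_4 = 3w₀Lx/20 - w₀L²/30 - w₀x³/(6L) = 3·8·10·5/20 - 8·10²/30 - 8·5³/(6·10) = 50/3 kN·m
Superposition: M = Σ M_i = 3733/45 kN·m ≈ 82.955556 kN·m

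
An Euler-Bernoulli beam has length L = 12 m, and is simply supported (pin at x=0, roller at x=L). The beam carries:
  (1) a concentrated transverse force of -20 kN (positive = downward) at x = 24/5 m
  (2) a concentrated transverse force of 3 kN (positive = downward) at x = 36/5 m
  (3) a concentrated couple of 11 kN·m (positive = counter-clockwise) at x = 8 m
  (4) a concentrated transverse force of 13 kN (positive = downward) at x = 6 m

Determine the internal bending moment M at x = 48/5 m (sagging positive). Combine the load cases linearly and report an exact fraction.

Load 1 — point force P=-20 kN at a=24/5 m (b=L-a=36/5):
  M_1 = Pa(L-x)/L  [x>a] = (-20)·(24/5)·(12-(48/5))/12 = -96/5 kN·m
Load 2 — point force P=3 kN at a=36/5 m (b=L-a=24/5):
  M_2 = Pa(L-x)/L  [x>a] = 3·(36/5)·(12-(48/5))/12 = 108/25 kN·m
Load 3 — applied couple M₀=11 kN·m at a=8 m (b=L-a=4):
  M_3 = M₀x/L - M₀  [x>a] = 11·(48/5)/12 - 11 = -11/5 kN·m
Load 4 — point force P=13 kN at a=6 m (b=L-a=6):
  M_4 = Pa(L-x)/L  [x>a] = 13·6·(12-(48/5))/12 = 78/5 kN·m
Superposition: M = Σ M_i = -37/25 kN·m ≈ -1.480000 kN·m

M(48/5) = -37/25 kN·m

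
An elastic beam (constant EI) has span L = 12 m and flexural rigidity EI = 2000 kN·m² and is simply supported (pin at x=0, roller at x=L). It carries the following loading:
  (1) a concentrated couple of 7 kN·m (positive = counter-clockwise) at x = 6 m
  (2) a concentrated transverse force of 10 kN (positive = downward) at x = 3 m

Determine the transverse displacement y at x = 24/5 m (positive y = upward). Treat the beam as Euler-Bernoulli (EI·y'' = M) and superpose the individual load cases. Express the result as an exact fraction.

Load 1 — applied couple M₀=7 kN·m at a=6 m (b=L-a=6):
  y_1 = (M₀x³/(6L)+C₁x)/EI  [x≤a] with C₁=M₀(3b²-L²)/(6L)=-7/2 = (7·(24/5)³/(6·12)+(-7/2)·(24/5))/2000 = -189/62500 m
Load 2 — point force P=10 kN at a=3 m (b=L-a=9):
  y_2 = -Pa(L-x)(2Lx-a²-x²)/(6LEI)  [x>a] = -10·3·(12-(24/5))·(2·12·(24/5)-3²-(24/5)²)/(6·12·2000) = -6237/50000 m
Superposition: y = Σ y_i = -31941/250000 m ≈ -0.127764 m

y(24/5) = -31941/250000 m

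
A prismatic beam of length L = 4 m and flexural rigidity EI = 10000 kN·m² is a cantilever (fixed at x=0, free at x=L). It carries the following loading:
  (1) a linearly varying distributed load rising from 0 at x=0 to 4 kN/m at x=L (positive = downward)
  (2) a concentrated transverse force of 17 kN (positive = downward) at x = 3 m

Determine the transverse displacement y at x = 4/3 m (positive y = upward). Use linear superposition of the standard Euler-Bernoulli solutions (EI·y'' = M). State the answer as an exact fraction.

y(4/3) = -24811/4556250 m

Load 1 — triangular load w₀=4 kN/m (0→w₀ over full span):
  y_1 = (w₀Lx³/12-w₀L²x²/6-w₀x⁵/(120L))/EI = (4·4·(4/3)³/12-4·4²·(4/3)²/6-4·(4/3)⁵/(120·4))/10000 = -3608/2278125 m
Load 2 — point force P=17 kN at a=3 m (b=L-a=1):
  y_2 = -Px²(3a-x)/(6EI)  [x≤a] = -17·(4/3)²·(3·3-(4/3))/(6·10000) = -391/101250 m
Superposition: y = Σ y_i = -24811/4556250 m ≈ -0.005445 m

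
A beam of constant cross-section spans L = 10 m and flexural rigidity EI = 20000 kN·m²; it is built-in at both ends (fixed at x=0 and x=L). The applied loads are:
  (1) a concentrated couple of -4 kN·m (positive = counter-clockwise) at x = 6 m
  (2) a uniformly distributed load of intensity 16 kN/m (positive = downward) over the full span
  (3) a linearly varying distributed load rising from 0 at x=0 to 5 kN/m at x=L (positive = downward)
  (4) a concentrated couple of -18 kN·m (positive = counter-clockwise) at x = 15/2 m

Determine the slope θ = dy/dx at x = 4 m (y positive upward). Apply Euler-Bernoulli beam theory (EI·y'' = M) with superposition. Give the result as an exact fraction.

θ(4) = -17297/5000000 rad

Load 1 — applied couple M₀=-4 kN·m at a=6 m (b=L-a=4):
  θ_1 = (R_Ax²/2 - M_Ax)/EI  [x≤a] with R_A=-72/125, M_A=-32/25 = ((-72/125)·4²/2 - (-32/25)·4)/20000 = 2/78125 rad
Load 2 — uniform load w=16 kN/m over full span:
  θ_2 = -wx(L-x)(L-2x)/(12EI) = -16·4·(10-4)·(10-2·4)/(12·20000) = -2/625 rad
Load 3 — triangular load w₀=5 kN/m (0→w₀ over full span):
  θ_3 = -w₀(2x(L-x)(L-2x)(x+2L)+x²(L-x)²)/(120LEI) = -5·(2·4·(10-4)·(10-2·4)·(4+2·10)+4²·(10-4)²)/(120·10·20000) = -3/5000 rad
Load 4 — applied couple M₀=-18 kN·m at a=15/2 m (b=L-a=5/2):
  θ_4 = (R_Ax²/2 - M_Ax)/EI  [x≤a] with R_A=-81/40, M_A=-45/8 = ((-81/40)·4²/2 - (-45/8)·4)/20000 = 63/200000 rad
Superposition: θ = Σ θ_i = -17297/5000000 rad ≈ -0.003459 rad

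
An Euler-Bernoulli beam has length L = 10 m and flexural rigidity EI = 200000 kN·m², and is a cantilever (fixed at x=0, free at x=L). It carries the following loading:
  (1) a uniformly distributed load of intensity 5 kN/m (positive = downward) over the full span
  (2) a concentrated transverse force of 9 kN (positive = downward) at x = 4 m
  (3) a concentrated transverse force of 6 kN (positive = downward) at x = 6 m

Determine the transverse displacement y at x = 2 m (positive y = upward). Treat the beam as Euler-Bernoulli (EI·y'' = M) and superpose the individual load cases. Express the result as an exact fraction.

Load 1 — uniform load w=5 kN/m over full span:
  y_1 = -wx²(x²-4Lx+6L²)/(24EI) = -5·2²·(2²-4·10·2+6·10²)/(24·200000) = -131/60000 m
Load 2 — point force P=9 kN at a=4 m (b=L-a=6):
  y_2 = -Px²(3a-x)/(6EI)  [x≤a] = -9·2²·(3·4-2)/(6·200000) = -3/10000 m
Load 3 — point force P=6 kN at a=6 m (b=L-a=4):
  y_3 = -Px²(3a-x)/(6EI)  [x≤a] = -6·2²·(3·6-2)/(6·200000) = -1/3125 m
Superposition: y = Σ y_i = -841/300000 m ≈ -0.002803 m

y(2) = -841/300000 m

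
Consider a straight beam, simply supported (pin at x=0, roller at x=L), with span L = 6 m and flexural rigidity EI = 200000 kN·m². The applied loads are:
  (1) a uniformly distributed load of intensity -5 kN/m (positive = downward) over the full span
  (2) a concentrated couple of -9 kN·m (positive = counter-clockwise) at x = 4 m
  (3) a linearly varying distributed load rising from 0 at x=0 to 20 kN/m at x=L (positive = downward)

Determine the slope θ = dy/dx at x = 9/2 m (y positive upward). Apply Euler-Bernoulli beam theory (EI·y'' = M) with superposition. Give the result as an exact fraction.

θ(9/2) = 1659/12800000 rad

Load 1 — uniform load w=-5 kN/m over full span:
  θ_1 = -w(L³-6Lx²+4x³)/(24EI) = -(-5)·(6³-6·6·(9/2)²+4·(9/2)³)/(24·200000) = -99/640000 rad
Load 2 — applied couple M₀=-9 kN·m at a=4 m (b=L-a=2):
  θ_2 = (M₀x²/(2L)-M₀(x-a)+C₁)/EI  [x>a] with C₁=M₀(3b²-L²)/(6L)=6 = ((-9)·(9/2)²/(2·6)-(-9)·((9/2)-4)+6)/200000 = -3/128000 rad
Load 3 — triangular load w₀=20 kN/m (0→w₀ over full span):
  θ_3 = -w₀(7L⁴-30L²x²+15x⁴)/(360LEI) = -20·(7·6⁴-30·6²·(9/2)²+15·(9/2)⁴)/(360·6·200000) = 3939/12800000 rad
Superposition: θ = Σ θ_i = 1659/12800000 rad ≈ 0.000130 rad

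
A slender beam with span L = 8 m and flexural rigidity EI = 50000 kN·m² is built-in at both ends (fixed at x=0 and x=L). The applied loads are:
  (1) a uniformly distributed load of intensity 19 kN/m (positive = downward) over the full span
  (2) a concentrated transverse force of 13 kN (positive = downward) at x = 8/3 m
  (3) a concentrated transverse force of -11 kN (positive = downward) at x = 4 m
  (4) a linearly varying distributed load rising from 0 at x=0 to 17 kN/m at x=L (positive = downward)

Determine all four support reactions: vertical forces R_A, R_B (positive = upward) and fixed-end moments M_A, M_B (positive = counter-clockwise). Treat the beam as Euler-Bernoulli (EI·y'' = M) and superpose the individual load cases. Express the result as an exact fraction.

R_A = 27143/270 kN, M_A = 19171/135 kN·m, R_B = 32797/270 kN, M_B = -20579/135 kN·m

Load 1 — uniform load w=19 kN/m over full span:
  R_A = wL/2 = 19·8/2 = 76 kN
  M_A = wL²/12 = 19·8²/12 = 304/3 kN·m
  R_B = wL/2 = 19·8/2 = 76 kN
  M_B = -wL²/12 = -19·8²/12 = -304/3 kN·m
Load 2 — point force P=13 kN at a=8/3 m (b=L-a=16/3):
  R_A = Pb²(3a+b)/L³ = 13·(16/3)²·(3·(8/3)+(16/3))/8³ = 260/27 kN
  M_A = Pab²/L² = 13·(8/3)·(16/3)²/8² = 416/27 kN·m
  R_B = Pa²(a+3b)/L³ = 13·(8/3)²·((8/3)+3·(16/3))/8³ = 91/27 kN
  M_B = -Pa²b/L² = -13·(8/3)²·(16/3)/8² = -208/27 kN·m
Load 3 — point force P=-11 kN at a=4 m (b=L-a=4):
  R_A = Pb²(3a+b)/L³ = (-11)·4²·(3·4+4)/8³ = -11/2 kN
  M_A = Pab²/L² = (-11)·4·4²/8² = -11 kN·m
  R_B = Pa²(a+3b)/L³ = (-11)·4²·(4+3·4)/8³ = -11/2 kN
  M_B = -Pa²b/L² = -(-11)·4²·4/8² = 11 kN·m
Load 4 — triangular load w₀=17 kN/m (0→w₀ over full span):
  R_A = 3w₀L/20 = 3·17·8/20 = 102/5 kN
  M_A = w₀L²/30 = 17·8²/30 = 544/15 kN·m
  R_B = 7w₀L/20 = 7·17·8/20 = 238/5 kN
  M_B = -w₀L²/20 = -17·8²/20 = -272/5 kN·m
Superposition: R_A = 27143/270 kN, M_A = 19171/135 kN·m, R_B = 32797/270 kN, M_B = -20579/135 kN·m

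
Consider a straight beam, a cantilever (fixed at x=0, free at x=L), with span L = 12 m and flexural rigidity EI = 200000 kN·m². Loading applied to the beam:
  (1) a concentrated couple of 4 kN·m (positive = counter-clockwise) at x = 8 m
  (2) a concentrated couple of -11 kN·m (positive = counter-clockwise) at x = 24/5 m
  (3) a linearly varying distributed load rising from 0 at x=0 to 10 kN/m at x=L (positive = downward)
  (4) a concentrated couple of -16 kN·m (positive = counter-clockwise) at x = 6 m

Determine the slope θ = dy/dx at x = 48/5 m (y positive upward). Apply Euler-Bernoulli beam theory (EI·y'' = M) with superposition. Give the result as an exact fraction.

Load 1 — applied couple M₀=4 kN·m at a=8 m (b=L-a=4):
  θ_1 = M₀a/EI  [x>a] = 4·8/200000 = 1/6250 rad
Load 2 — applied couple M₀=-11 kN·m at a=24/5 m (b=L-a=36/5):
  θ_2 = M₀a/EI  [x>a] = (-11)·(24/5)/200000 = -33/125000 rad
Load 3 — triangular load w₀=10 kN/m (0→w₀ over full span):
  θ_3 = (w₀Lx²/4-w₀L²x/3-w₀x⁴/(24L))/EI = (10·12·(48/5)²/4-10·12²·(48/5)/3-10·(48/5)⁴/(24·12))/200000 = -4176/390625 rad
Load 4 — applied couple M₀=-16 kN·m at a=6 m (b=L-a=6):
  θ_4 = M₀a/EI  [x>a] = (-16)·6/200000 = -3/6250 rad
Superposition: θ = Σ θ_i = -35233/3125000 rad ≈ -0.011275 rad

θ(48/5) = -35233/3125000 rad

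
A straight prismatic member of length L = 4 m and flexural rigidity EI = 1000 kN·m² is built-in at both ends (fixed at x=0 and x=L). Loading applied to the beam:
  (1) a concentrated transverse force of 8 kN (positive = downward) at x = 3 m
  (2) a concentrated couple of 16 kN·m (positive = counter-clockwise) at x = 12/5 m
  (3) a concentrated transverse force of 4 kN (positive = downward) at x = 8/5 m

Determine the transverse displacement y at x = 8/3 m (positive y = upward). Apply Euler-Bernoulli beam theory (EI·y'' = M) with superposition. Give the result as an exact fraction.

Load 1 — point force P=8 kN at a=3 m (b=L-a=1):
  y_1 = -Pb²x²(3aL-(3a+b)x)/(6L³EI)  [x≤a] = -8·1²·(8/3)²·(3·3·4-(3·3+1)·(8/3))/(6·4³·1000) = -14/10125 m
Load 2 — applied couple M₀=16 kN·m at a=12/5 m (b=L-a=8/5):
  y_2 = (R_Ax³/6 - M_Ax²/2 - M₀(x-a)²/2)/EI  [x>a] with R_A=144/25, M_A=128/25 = ((144/25)·(8/3)³/6 - (128/25)·(8/3)²/2 - 16·((8/3)-(12/5))²/2)/1000 = -16/28125 m
Load 3 — point force P=4 kN at a=8/5 m (b=L-a=12/5):
  y_3 = -Pa²(L-x)²(3bL-(3b+a)(L-x))/(6L³EI)  [x>a] = -4·(8/5)²·(4-(8/3))²·(3·(12/5)·4-(3·(12/5)+(8/5))·(4-(8/3)))/(6·4³·1000) = -1024/1265625 m
Superposition: y = Σ y_i = -3494/1265625 m ≈ -0.002761 m

y(8/3) = -3494/1265625 m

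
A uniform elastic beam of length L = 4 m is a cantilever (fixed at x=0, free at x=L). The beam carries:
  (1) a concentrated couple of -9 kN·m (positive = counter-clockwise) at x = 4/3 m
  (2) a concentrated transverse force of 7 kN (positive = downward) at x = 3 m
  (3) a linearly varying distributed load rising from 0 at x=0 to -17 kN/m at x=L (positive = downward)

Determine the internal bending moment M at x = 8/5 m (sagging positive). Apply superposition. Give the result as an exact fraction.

M(8/5) = 3671/125 kN·m

Load 1 — applied couple M₀=-9 kN·m at a=4/3 m (b=L-a=8/3):
  M_1 = 0  [x>a] = 0 kN·m
Load 2 — point force P=7 kN at a=3 m (b=L-a=1):
  M_2 = -P(a-x)  [x≤a] = -7·(3-(8/5)) = -49/5 kN·m
Load 3 — triangular load w₀=-17 kN/m (0→w₀ over full span):
  M_3 = w₀Lx/2 - w₀L²/3 - w₀x³/(6L) = (-17)·4·(8/5)/2 - (-17)·4²/3 - (-17)·(8/5)³/(6·4) = 4896/125 kN·m
Superposition: M = Σ M_i = 3671/125 kN·m ≈ 29.368000 kN·m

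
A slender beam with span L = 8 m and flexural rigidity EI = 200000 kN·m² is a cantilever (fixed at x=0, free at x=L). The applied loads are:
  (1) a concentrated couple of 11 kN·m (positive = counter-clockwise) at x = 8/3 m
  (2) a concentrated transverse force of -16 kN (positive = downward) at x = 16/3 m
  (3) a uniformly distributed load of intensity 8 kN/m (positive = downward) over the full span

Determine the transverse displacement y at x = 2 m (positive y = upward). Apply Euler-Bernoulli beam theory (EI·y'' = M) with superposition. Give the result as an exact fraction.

Load 1 — applied couple M₀=11 kN·m at a=8/3 m (b=L-a=16/3):
  y_1 = M₀x²/(2EI)  [x≤a] = 11·2²/(2·200000) = 11/100000 m
Load 2 — point force P=-16 kN at a=16/3 m (b=L-a=8/3):
  y_2 = -Px²(3a-x)/(6EI)  [x≤a] = -(-16)·2²·(3·(16/3)-2)/(6·200000) = 7/9375 m
Load 3 — uniform load w=8 kN/m over full span:
  y_3 = -wx²(x²-4Lx+6L²)/(24EI) = -8·2²·(2²-4·8·2+6·8²)/(24·200000) = -27/12500 m
Superposition: y = Σ y_i = -391/300000 m ≈ -0.001303 m

y(2) = -391/300000 m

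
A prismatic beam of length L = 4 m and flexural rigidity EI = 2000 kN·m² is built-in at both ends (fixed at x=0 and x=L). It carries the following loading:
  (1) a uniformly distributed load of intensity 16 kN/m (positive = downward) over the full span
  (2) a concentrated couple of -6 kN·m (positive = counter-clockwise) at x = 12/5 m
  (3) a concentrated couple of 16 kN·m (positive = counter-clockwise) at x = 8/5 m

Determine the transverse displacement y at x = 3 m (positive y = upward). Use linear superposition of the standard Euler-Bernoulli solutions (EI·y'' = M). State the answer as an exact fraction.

Load 1 — uniform load w=16 kN/m over full span:
  y_1 = -wx²(L-x)²/(24EI) = -16·3²·(4-3)²/(24·2000) = -3/1000 m
Load 2 — applied couple M₀=-6 kN·m at a=12/5 m (b=L-a=8/5):
  y_2 = (R_Ax³/6 - M_Ax²/2 - M₀(x-a)²/2)/EI  [x>a] with R_A=-54/25, M_A=-48/25 = ((-54/25)·3³/6 - (-48/25)·3²/2 - (-6)·(3-(12/5))²/2)/2000 = 0 m
Load 3 — applied couple M₀=16 kN·m at a=8/5 m (b=L-a=12/5):
  y_3 = (R_Ax³/6 - M_Ax²/2 - M₀(x-a)²/2)/EI  [x>a] with R_A=144/25, M_A=48/25 = ((144/25)·3³/6 - (48/25)·3²/2 - 16·(3-(8/5))²/2)/2000 = 1/1250 m
Superposition: y = Σ y_i = -11/5000 m ≈ -0.002200 m

y(3) = -11/5000 m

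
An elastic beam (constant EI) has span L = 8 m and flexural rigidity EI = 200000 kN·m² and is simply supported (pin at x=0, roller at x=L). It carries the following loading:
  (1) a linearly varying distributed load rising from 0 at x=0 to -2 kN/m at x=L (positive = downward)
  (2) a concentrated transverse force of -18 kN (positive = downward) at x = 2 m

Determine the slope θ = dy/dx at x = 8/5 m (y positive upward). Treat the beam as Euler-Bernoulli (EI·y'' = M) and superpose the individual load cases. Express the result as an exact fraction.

Load 1 — triangular load w₀=-2 kN/m (0→w₀ over full span):
  θ_1 = -w₀(7L⁴-30L²x²+15x⁴)/(360LEI) = -(-2)·(7·8⁴-30·8²·(8/5)²+15·(8/5)⁴)/(360·8·200000) = 1456/17578125 rad
Load 2 — point force P=-18 kN at a=2 m (b=L-a=6):
  θ_2 = -Pb(L²-b²-3x²)/(6LEI)  [x≤a] = -(-18)·6·(8²-6²-3·(8/5)²)/(6·8·200000) = 1143/5000000 rad
Superposition: θ = Σ θ_i = 350359/1125000000 rad ≈ 0.000311 rad

θ(8/5) = 350359/1125000000 rad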